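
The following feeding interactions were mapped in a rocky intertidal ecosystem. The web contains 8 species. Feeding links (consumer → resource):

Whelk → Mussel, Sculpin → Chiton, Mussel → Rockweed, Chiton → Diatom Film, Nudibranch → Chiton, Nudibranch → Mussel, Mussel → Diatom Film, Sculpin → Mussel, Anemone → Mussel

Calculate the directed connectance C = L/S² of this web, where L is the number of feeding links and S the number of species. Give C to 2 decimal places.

The web has S = 8 species and L = 9 feeding links.
C = L / S² = 9 / 64 = 0.1406 ≈ 0.14.

C = 0.14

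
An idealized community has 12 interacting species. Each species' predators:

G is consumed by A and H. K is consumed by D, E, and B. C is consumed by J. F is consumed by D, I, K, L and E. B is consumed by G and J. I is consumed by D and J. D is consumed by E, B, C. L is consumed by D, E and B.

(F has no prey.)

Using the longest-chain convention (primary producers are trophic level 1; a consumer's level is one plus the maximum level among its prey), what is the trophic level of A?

Trophic level 6

F is a producer → level 1.
K eats F → level 2.
D eats K (level 2); other prey at levels: F 1, L 2, I 2 → level 3.
B eats D (level 3); other prey at levels: K 2, L 2 → level 4.
G eats B → level 5.
A eats G → level 6.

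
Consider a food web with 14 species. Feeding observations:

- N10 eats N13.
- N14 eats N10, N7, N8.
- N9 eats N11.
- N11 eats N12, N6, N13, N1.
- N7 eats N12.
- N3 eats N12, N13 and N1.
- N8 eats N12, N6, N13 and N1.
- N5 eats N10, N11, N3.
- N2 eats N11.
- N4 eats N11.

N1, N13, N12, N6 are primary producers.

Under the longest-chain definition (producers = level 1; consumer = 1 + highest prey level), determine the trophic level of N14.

N1 is a producer → level 1.
N8 eats N1 (level 1); other prey at levels: N13 1, N12 1, N6 1 → level 2.
N14 eats N8 (level 2); other prey at levels: N10 2, N7 2 → level 3.

Trophic level 3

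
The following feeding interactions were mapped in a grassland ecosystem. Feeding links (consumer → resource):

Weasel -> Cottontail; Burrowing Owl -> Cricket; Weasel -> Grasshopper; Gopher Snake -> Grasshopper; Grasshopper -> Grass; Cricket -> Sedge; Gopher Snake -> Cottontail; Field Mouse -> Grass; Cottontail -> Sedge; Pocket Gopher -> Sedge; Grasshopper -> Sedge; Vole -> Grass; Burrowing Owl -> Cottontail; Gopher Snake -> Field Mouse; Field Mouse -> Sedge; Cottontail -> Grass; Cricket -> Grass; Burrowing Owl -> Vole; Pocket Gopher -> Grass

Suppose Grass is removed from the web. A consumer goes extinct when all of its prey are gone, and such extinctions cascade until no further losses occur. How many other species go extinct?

1

Remove Grass.
Round 1: Vole (all prey gone) → extinct.
No further losses. Total secondary extinctions: 1.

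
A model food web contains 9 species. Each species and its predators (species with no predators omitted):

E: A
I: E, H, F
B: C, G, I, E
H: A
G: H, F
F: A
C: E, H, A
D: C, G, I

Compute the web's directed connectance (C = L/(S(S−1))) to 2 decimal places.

C = 0.25

The web has S = 9 species and L = 18 feeding links.
C = L / (S(S−1)) = 18 / 72 = 0.2500 ≈ 0.25.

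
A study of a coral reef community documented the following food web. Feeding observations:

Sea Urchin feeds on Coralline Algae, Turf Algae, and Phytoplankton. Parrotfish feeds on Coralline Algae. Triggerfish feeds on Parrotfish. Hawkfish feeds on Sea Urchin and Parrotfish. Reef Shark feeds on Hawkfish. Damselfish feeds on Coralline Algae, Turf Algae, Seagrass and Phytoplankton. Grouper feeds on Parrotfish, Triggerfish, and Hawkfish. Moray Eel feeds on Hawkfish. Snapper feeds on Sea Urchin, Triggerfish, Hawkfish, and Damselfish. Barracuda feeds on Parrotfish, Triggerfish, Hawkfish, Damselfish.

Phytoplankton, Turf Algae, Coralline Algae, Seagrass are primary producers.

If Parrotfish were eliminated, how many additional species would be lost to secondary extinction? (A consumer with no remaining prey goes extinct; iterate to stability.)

1

Remove Parrotfish.
Round 1: Triggerfish (all prey gone) → extinct.
No further losses. Total secondary extinctions: 1.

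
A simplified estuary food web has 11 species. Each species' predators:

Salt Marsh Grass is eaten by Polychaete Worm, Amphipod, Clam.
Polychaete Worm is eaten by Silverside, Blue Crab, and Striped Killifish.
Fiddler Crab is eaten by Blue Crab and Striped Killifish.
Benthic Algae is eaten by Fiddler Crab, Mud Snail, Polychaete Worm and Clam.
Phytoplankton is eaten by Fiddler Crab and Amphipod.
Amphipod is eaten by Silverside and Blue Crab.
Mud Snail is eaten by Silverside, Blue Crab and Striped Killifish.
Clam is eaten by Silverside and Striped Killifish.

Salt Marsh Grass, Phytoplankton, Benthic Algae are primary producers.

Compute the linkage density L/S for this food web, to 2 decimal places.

There are L = 21 links among S = 11 species.
L/S = 21/11 = 1.9091 ≈ 1.91.

L/S = 1.91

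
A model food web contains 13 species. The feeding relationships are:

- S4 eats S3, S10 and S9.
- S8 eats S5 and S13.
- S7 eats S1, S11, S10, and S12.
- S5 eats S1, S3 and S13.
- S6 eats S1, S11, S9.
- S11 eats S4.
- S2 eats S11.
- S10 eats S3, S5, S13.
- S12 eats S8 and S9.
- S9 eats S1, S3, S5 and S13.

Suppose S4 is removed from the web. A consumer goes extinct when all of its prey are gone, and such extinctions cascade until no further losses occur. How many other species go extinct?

2

Remove S4.
Round 1: S11 (all prey gone) → extinct.
Round 2: S2 (all prey gone) → extinct.
No further losses. Total secondary extinctions: 2.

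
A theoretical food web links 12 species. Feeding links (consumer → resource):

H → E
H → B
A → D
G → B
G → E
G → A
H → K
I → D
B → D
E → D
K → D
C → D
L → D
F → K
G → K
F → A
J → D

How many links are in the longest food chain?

2 links

One longest chain: D → A → F.
It has 3 species and 2 links.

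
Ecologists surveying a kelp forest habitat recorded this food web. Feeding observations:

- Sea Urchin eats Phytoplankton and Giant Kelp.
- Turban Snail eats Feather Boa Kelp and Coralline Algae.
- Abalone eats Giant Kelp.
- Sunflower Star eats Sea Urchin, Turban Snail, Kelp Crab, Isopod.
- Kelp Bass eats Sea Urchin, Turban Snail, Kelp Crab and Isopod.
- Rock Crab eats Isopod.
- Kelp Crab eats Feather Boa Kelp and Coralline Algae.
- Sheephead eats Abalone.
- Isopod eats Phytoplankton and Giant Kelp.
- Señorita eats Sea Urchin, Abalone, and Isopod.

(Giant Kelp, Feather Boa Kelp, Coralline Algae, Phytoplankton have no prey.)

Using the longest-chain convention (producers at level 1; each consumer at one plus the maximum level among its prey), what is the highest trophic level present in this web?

3

Producers (level 1): Giant Kelp, Feather Boa Kelp, Coralline Algae, Phytoplankton.
Giant Kelp → Sea Urchin → Señorita gives Señorita level 3.
No species has a prey at level 3, so no species reaches level 4.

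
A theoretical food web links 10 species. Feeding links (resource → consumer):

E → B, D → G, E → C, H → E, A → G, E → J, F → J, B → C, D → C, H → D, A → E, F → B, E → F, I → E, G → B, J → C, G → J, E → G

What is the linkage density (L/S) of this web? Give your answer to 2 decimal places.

L/S = 1.80

There are L = 18 links among S = 10 species.
L/S = 18/10 = 1.8000 ≈ 1.80.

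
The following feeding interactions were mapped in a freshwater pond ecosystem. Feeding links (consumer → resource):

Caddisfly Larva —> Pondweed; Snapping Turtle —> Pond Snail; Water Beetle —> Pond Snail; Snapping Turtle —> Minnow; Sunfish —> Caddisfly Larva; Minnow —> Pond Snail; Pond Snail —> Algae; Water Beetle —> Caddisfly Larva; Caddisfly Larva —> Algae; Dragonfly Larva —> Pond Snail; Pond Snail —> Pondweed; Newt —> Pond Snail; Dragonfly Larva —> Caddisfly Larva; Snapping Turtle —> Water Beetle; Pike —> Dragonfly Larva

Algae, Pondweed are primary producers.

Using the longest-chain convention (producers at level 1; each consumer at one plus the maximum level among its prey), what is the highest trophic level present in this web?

4

Producers (level 1): Algae, Pondweed.
Algae → Pond Snail → Water Beetle → Snapping Turtle gives Snapping Turtle level 4.
No species has a prey at level 4, so no species reaches level 5.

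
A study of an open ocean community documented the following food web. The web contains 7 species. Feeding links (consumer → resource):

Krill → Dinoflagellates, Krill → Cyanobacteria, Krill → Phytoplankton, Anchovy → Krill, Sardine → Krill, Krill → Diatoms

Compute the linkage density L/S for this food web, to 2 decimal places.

There are L = 6 links among S = 7 species.
L/S = 6/7 = 0.8571 ≈ 0.86.

L/S = 0.86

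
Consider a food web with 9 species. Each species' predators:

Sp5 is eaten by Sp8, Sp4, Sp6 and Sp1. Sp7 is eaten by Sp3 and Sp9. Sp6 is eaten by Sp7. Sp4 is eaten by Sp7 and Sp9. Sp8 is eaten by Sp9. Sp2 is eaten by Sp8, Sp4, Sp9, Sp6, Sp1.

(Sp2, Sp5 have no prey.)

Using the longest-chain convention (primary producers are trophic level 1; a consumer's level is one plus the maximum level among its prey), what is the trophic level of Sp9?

Sp2 is a producer → level 1.
Sp4 eats Sp2 (level 1); other prey at levels: Sp5 1 → level 2.
Sp7 eats Sp4 (level 2); other prey at levels: Sp6 2 → level 3.
Sp9 eats Sp7 (level 3); other prey at levels: Sp2 1, Sp4 2, Sp8 2 → level 4.

Trophic level 4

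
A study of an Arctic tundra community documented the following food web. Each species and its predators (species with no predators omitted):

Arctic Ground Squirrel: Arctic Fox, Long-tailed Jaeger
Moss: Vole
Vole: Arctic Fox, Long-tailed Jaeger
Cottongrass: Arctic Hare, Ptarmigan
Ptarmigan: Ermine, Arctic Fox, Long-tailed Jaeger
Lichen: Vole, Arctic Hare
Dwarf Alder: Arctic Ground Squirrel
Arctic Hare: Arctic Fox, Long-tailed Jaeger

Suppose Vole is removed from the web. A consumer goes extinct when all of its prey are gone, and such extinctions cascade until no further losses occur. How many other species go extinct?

Remove Vole.
Every predator of it retains at least one other prey: Arctic Fox still has Arctic Ground Squirrel, Arctic Hare, Ptarmigan; Long-tailed Jaeger still has Arctic Ground Squirrel, Arctic Hare, Ptarmigan.
No consumer loses all prey, so no secondary extinctions occur.

0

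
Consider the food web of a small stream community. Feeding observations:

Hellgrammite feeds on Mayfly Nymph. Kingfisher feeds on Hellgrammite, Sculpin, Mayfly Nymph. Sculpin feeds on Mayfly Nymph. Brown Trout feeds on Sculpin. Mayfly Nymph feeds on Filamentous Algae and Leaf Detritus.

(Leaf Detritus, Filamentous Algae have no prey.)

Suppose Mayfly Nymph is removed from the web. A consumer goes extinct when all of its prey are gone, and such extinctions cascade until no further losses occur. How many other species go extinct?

Remove Mayfly Nymph.
Round 1: Hellgrammite (all prey gone), Sculpin (all prey gone) → extinct.
Round 2: Kingfisher (all prey gone), Brown Trout (all prey gone) → extinct.
No further losses. Total secondary extinctions: 4.

4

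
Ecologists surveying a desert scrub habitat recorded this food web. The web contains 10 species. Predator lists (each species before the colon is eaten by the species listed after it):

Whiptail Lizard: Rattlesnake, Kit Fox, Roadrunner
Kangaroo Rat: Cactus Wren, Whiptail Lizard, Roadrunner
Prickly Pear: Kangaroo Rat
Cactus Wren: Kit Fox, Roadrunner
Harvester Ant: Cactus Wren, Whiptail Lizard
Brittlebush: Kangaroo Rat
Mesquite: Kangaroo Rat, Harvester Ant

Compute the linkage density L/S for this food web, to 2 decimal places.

There are L = 14 links among S = 10 species.
L/S = 14/10 = 1.4000 ≈ 1.40.

L/S = 1.40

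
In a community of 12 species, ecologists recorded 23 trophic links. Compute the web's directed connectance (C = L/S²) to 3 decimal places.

The web has S = 12 species and L = 23 feeding links.
C = L / S² = 23 / 144 = 0.1597 ≈ 0.160.

C = 0.160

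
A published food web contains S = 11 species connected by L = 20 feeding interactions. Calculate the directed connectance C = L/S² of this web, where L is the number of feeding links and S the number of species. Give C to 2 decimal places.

C = 0.17

The web has S = 11 species and L = 20 feeding links.
C = L / S² = 20 / 121 = 0.1653 ≈ 0.17.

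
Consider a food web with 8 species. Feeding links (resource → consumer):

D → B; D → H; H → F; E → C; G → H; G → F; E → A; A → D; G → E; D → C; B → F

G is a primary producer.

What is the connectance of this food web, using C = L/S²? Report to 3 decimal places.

The web has S = 8 species and L = 11 feeding links.
C = L / S² = 11 / 64 = 0.1719 ≈ 0.172.

C = 0.172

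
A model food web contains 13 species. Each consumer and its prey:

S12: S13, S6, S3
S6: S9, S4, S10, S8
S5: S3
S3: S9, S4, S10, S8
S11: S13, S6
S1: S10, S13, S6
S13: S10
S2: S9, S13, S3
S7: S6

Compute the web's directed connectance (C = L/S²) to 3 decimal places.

C = 0.130

The web has S = 13 species and L = 22 feeding links.
C = L / S² = 22 / 169 = 0.1302 ≈ 0.130.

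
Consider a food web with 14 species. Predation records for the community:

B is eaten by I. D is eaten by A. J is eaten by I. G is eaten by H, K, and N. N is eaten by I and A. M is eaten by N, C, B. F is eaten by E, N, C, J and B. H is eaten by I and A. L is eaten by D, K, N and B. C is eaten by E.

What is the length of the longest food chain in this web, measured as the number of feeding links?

2 links

One longest chain: F → C → E.
It has 3 species and 2 links.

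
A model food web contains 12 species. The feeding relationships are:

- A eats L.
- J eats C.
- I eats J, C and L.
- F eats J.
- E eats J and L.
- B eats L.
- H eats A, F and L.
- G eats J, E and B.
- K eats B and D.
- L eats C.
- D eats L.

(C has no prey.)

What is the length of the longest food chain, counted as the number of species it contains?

One longest chain: C → J → F → H.
It has 4 species and 3 links.

4 species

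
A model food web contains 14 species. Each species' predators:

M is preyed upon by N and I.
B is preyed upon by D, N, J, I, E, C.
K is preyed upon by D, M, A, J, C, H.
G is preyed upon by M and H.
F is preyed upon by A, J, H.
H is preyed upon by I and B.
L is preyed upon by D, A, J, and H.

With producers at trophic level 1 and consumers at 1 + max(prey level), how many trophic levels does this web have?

Producers (level 1): L, K, G, F.
L → H → B → J gives J level 4.
No species has a prey at level 4, so no species reaches level 5.

4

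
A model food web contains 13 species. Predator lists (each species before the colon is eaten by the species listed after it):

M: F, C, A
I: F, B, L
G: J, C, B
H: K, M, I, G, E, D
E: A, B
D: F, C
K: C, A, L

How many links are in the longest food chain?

2 links

One longest chain: H → G → J.
It has 3 species and 2 links.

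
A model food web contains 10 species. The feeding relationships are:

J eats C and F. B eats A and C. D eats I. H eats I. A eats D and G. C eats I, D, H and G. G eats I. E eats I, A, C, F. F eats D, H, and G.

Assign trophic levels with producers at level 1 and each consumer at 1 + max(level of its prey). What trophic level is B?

I is a producer → level 1.
G eats I → level 2.
A eats G (level 2); other prey at levels: D 2 → level 3.
B eats A (level 3); other prey at levels: C 3 → level 4.

Trophic level 4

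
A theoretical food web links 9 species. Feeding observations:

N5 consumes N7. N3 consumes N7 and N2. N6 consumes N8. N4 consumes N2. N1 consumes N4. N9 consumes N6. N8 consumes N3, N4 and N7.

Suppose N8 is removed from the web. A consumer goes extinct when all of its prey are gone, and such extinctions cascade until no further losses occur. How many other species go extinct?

2

Remove N8.
Round 1: N6 (all prey gone) → extinct.
Round 2: N9 (all prey gone) → extinct.
No further losses. Total secondary extinctions: 2.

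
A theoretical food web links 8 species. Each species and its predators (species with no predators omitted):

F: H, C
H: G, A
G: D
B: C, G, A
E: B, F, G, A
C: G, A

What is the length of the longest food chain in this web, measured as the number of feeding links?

One longest chain: E → F → H → G → D.
It has 5 species and 4 links.

4 links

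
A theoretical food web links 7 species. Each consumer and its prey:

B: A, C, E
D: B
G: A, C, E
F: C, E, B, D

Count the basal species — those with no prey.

3

Basal species (no prey listed): A, C, E.
Count: 3.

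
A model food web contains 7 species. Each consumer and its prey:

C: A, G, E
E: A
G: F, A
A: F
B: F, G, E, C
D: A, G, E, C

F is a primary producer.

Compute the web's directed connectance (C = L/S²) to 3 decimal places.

The web has S = 7 species and L = 15 feeding links.
C = L / S² = 15 / 49 = 0.3061 ≈ 0.306.

C = 0.306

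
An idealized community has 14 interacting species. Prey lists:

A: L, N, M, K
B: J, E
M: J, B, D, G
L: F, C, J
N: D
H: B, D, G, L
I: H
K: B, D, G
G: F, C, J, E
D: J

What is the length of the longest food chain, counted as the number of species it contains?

One longest chain: J → B → H → I.
It has 4 species and 3 links.

4 species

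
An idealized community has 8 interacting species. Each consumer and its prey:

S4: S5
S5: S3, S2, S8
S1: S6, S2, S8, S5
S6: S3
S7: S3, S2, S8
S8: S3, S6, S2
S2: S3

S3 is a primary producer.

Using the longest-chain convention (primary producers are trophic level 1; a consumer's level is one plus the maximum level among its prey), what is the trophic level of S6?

Trophic level 2

S3 is a producer → level 1.
S6 eats S3 → level 2.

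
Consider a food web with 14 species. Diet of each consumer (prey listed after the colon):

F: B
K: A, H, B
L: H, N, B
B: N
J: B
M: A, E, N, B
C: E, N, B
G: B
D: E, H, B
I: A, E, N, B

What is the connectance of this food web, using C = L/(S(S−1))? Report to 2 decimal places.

The web has S = 14 species and L = 24 feeding links.
C = L / (S(S−1)) = 24 / 182 = 0.1319 ≈ 0.13.

C = 0.13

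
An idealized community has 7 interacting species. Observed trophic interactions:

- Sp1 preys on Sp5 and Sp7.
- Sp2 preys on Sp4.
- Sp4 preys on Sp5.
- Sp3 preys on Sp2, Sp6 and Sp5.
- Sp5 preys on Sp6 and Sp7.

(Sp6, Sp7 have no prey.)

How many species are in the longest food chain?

One longest chain: Sp6 → Sp5 → Sp4 → Sp2 → Sp3.
It has 5 species and 4 links.

5 species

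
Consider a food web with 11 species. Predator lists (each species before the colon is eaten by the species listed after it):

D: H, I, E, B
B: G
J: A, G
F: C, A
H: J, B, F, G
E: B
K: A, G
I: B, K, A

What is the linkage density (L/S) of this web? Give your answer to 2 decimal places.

There are L = 19 links among S = 11 species.
L/S = 19/11 = 1.7273 ≈ 1.73.

L/S = 1.73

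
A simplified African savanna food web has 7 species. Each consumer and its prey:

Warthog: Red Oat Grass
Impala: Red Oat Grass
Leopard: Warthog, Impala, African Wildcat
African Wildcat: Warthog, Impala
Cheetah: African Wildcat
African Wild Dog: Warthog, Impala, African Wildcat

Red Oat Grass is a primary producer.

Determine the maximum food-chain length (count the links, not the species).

One longest chain: Red Oat Grass → Warthog → African Wildcat → Leopard.
It has 4 species and 3 links.

3 links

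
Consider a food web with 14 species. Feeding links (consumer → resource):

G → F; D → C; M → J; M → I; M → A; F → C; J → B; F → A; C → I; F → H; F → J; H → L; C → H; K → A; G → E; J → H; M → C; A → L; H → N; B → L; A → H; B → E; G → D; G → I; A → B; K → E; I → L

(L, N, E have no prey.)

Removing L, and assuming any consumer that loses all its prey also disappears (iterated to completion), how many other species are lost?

1

Remove L.
Round 1: I (all prey gone) → extinct.
No further losses. Total secondary extinctions: 1.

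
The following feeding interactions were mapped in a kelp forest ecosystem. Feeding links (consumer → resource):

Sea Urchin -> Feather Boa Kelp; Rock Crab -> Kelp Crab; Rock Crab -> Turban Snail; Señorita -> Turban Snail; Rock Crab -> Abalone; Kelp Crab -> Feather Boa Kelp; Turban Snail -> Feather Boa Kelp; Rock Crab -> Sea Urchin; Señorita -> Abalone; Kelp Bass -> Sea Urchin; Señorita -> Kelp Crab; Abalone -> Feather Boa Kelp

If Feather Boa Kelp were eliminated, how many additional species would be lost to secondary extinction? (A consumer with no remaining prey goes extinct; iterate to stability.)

7

Remove Feather Boa Kelp.
Round 1: Turban Snail (all prey gone), Kelp Crab (all prey gone), Sea Urchin (all prey gone), Abalone (all prey gone) → extinct.
Round 2: Kelp Bass (all prey gone), Rock Crab (all prey gone), Señorita (all prey gone) → extinct.
No further losses. Total secondary extinctions: 7.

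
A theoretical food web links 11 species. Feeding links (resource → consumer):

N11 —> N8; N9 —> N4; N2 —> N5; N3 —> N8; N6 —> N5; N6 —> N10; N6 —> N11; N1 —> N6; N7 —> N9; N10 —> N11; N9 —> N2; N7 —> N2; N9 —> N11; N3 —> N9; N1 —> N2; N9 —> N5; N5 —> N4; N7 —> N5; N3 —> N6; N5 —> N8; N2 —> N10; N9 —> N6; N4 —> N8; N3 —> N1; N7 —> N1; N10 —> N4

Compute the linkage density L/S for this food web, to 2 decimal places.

L/S = 2.36

There are L = 26 links among S = 11 species.
L/S = 26/11 = 2.3636 ≈ 2.36.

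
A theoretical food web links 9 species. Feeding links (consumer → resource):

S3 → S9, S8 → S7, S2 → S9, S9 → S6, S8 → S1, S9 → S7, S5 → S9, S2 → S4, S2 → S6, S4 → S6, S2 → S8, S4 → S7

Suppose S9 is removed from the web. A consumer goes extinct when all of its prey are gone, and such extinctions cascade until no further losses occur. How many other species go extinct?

Remove S9.
Round 1: S5 (all prey gone), S3 (all prey gone) → extinct.
No further losses. Total secondary extinctions: 2.

2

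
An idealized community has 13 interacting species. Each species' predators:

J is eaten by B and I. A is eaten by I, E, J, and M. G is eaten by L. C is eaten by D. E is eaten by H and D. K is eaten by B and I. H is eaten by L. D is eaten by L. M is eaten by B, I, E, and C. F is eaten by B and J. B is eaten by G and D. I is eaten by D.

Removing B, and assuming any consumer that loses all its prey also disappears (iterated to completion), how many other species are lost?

1

Remove B.
Round 1: G (all prey gone) → extinct.
No further losses. Total secondary extinctions: 1.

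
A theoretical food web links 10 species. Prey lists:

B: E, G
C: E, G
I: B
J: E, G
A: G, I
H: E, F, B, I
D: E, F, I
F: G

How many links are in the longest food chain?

3 links

One longest chain: E → B → I → H.
It has 4 species and 3 links.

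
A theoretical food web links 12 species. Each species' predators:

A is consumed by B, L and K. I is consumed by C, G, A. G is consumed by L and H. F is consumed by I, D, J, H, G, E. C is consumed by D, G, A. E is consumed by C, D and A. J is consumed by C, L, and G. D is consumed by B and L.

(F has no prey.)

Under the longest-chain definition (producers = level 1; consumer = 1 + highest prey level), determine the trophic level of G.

Trophic level 4

F is a producer → level 1.
E eats F → level 2.
C eats E (level 2); other prey at levels: J 2, I 2 → level 3.
G eats C (level 3); other prey at levels: F 1, J 2, I 2 → level 4.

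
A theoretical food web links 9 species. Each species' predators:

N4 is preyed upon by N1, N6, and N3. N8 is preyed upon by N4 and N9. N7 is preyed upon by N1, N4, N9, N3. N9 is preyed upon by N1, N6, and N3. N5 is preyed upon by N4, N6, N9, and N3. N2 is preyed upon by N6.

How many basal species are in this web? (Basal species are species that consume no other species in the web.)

Basal species (no prey listed): N2, N8, N7, N5.
Count: 4.

4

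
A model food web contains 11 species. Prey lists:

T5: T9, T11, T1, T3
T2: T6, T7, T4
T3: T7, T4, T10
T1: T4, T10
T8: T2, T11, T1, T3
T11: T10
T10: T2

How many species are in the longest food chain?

5 species

One longest chain: T6 → T2 → T10 → T3 → T5.
It has 5 species and 4 links.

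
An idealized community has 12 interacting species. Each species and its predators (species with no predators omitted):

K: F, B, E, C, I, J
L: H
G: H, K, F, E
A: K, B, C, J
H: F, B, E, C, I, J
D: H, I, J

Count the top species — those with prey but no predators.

Top species (has prey, but nothing eats it): F, B, E, C, I, J.
Count: 6.

6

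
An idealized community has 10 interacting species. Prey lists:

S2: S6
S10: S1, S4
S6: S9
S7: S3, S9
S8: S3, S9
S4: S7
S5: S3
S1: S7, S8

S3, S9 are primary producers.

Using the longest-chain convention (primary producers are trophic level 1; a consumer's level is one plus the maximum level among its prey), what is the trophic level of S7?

Trophic level 2

S3 is a producer → level 1.
S7 eats S3 (level 1); other prey at levels: S9 1 → level 2.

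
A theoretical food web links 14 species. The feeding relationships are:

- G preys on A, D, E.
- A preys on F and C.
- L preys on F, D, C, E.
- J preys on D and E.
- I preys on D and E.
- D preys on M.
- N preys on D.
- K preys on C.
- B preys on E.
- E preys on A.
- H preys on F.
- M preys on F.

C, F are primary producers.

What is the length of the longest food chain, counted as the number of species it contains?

4 species

One longest chain: F → M → D → N.
It has 4 species and 3 links.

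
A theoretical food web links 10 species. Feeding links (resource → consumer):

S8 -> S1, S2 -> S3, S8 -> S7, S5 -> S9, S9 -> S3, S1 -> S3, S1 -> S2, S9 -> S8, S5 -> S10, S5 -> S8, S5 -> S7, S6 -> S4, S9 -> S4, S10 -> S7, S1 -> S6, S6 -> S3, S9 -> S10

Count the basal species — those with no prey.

1

Basal species (no prey listed): S5.
Count: 1.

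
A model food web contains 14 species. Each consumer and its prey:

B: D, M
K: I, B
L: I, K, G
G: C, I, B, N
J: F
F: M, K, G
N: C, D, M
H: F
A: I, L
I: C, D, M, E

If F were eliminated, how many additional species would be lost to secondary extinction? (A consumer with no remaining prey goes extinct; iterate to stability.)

Remove F.
Round 1: J (all prey gone), H (all prey gone) → extinct.
No further losses. Total secondary extinctions: 2.

2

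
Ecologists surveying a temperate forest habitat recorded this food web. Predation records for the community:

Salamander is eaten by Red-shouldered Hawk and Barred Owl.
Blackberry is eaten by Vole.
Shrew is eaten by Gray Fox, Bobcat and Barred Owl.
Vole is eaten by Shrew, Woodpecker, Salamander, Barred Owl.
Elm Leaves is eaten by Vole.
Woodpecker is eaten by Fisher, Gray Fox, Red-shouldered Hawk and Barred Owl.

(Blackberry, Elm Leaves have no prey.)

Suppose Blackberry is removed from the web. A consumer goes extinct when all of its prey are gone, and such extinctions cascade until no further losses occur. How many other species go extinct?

0

Remove Blackberry.
Every predator of it retains at least one other prey: Vole still has Elm Leaves.
No consumer loses all prey, so no secondary extinctions occur.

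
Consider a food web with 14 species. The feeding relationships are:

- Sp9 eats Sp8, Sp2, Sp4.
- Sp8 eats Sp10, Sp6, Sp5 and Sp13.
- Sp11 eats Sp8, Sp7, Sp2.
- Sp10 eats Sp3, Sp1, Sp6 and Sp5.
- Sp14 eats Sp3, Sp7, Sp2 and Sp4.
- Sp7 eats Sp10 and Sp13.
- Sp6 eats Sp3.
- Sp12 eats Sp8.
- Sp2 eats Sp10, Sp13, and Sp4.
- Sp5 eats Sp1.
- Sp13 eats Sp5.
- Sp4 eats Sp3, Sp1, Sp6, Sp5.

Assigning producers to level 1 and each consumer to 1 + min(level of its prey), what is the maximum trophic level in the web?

4

Producers (level 1): Sp1, Sp3.
Following each consumer down to its lowest-level prey: Sp1 → Sp5 → Sp8 → Sp12 (levels 1 through 4).
All prey of Sp12 (Sp8 3) are at level 3 or above, so Sp12 is at level 1 + 3 = 4.
Every consumer has at least one prey at level 3 or below, so none exceeds level 4.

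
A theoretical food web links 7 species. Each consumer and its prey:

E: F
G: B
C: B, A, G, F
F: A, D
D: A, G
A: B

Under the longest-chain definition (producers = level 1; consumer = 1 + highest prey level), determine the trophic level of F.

B is a producer → level 1.
A eats B → level 2.
D eats A (level 2); other prey at levels: G 2 → level 3.
F eats D (level 3); other prey at levels: A 2 → level 4.

Trophic level 4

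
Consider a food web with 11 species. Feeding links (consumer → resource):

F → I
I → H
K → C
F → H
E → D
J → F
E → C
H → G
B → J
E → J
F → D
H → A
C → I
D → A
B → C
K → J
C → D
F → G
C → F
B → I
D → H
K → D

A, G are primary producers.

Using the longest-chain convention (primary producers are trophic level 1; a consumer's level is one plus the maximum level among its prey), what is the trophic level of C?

A is a producer → level 1.
H eats A (level 1); other prey at levels: G 1 → level 2.
D eats H (level 2); other prey at levels: A 1 → level 3.
F eats D (level 3); other prey at levels: G 1, H 2, I 3 → level 4.
C eats F (level 4); other prey at levels: D 3, I 3 → level 5.

Trophic level 5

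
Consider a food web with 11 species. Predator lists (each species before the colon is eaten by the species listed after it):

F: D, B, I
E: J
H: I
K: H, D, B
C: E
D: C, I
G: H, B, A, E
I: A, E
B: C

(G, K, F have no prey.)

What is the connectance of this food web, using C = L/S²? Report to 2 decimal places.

C = 0.15

The web has S = 11 species and L = 18 feeding links.
C = L / S² = 18 / 121 = 0.1488 ≈ 0.15.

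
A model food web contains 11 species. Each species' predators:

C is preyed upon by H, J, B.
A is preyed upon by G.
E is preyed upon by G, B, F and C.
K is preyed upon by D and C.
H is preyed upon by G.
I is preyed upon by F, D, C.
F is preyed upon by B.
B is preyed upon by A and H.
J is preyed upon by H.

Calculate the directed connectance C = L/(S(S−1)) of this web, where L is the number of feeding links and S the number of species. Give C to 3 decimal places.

The web has S = 11 species and L = 18 feeding links.
C = L / (S(S−1)) = 18 / 110 = 0.1636 ≈ 0.164.

C = 0.164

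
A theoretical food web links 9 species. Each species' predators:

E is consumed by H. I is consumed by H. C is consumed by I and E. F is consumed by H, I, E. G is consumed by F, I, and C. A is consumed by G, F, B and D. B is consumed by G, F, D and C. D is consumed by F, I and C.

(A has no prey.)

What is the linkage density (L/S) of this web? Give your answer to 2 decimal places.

There are L = 21 links among S = 9 species.
L/S = 21/9 = 2.3333 ≈ 2.33.

L/S = 2.33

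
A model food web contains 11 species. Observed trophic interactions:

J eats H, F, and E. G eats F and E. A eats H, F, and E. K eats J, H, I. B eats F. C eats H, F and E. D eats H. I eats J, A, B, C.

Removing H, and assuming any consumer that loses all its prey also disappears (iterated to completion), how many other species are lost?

1

Remove H.
Round 1: D (all prey gone) → extinct.
No further losses. Total secondary extinctions: 1.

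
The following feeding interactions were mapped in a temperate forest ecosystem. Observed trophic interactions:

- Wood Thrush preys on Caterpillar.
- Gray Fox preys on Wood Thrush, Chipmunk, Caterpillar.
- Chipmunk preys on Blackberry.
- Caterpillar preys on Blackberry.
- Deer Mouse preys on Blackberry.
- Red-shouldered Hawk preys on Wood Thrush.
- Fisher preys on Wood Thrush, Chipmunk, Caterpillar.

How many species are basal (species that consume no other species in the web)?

1

Basal species (no prey listed): Blackberry.
Count: 1.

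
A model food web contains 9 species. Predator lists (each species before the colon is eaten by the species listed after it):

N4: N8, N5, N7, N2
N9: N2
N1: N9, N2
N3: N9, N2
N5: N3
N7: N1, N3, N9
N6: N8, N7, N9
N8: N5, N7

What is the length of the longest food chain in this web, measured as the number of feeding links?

One longest chain: N6 → N8 → N7 → N1 → N9 → N2.
It has 6 species and 5 links.

5 links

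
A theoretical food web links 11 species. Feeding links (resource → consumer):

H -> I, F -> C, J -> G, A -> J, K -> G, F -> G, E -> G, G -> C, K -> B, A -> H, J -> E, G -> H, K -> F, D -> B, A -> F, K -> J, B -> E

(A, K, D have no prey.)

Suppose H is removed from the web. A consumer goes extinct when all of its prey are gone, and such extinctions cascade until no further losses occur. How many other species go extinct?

Remove H.
Round 1: I (all prey gone) → extinct.
No further losses. Total secondary extinctions: 1.

1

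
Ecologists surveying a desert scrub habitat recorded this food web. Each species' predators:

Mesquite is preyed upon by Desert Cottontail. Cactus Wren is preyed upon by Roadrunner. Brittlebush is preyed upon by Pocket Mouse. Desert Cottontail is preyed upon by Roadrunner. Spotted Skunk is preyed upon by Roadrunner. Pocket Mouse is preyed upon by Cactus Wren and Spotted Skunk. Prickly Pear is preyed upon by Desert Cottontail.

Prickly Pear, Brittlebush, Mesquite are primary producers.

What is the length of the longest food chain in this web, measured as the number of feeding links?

3 links

One longest chain: Brittlebush → Pocket Mouse → Cactus Wren → Roadrunner.
It has 4 species and 3 links.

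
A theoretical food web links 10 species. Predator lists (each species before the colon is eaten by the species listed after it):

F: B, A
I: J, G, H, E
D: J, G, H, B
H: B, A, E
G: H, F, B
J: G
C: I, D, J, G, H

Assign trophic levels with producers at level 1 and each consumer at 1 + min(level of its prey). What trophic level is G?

C is a producer → level 1.
G eats C → level 2.

Trophic level 2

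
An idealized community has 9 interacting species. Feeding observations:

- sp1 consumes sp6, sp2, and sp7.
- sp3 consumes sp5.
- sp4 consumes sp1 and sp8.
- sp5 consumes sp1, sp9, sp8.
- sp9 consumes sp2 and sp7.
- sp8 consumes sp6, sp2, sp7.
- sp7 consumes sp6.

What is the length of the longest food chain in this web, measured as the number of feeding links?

4 links

One longest chain: sp6 → sp7 → sp9 → sp5 → sp3.
It has 5 species and 4 links.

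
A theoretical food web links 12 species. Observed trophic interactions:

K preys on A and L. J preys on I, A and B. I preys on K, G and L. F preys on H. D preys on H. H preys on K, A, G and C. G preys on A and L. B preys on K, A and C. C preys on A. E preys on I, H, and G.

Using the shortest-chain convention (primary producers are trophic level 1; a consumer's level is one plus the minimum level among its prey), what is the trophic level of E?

L is a producer → level 1.
G eats L → level 2.
E eats G → level 3.
No prey of E is below level 2, so 3 is the minimum.

Trophic level 3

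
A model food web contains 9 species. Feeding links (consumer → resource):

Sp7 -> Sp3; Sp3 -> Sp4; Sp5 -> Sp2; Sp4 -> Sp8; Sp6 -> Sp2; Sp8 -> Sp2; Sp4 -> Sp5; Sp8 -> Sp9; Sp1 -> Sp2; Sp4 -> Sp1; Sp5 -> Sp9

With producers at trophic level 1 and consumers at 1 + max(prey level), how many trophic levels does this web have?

5

Producers (level 1): Sp2, Sp9.
Sp2 → Sp1 → Sp4 → Sp3 → Sp7 gives Sp7 level 5.
No species has a prey at level 5, so no species reaches level 6.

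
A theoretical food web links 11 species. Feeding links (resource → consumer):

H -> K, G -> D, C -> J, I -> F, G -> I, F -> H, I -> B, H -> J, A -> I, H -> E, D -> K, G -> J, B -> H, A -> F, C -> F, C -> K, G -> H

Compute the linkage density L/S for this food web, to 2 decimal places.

L/S = 1.55

There are L = 17 links among S = 11 species.
L/S = 17/11 = 1.5455 ≈ 1.55.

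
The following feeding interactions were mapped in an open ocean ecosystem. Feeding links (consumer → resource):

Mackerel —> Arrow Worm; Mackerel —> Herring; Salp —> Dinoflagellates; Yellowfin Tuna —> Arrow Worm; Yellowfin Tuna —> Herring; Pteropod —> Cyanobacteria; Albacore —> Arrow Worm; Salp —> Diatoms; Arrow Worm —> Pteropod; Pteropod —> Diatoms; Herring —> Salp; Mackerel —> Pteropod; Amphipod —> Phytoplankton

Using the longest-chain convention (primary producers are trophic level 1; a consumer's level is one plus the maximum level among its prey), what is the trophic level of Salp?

Diatoms is a producer → level 1.
Salp eats Diatoms (level 1); other prey at levels: Dinoflagellates 1 → level 2.

Trophic level 2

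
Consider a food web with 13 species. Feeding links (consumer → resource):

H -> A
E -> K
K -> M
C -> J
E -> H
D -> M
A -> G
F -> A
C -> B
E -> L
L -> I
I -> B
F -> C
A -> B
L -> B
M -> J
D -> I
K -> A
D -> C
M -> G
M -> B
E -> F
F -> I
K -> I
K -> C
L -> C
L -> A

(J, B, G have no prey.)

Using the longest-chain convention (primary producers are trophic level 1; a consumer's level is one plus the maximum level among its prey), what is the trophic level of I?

B is a producer → level 1.
I eats B → level 2.

Trophic level 2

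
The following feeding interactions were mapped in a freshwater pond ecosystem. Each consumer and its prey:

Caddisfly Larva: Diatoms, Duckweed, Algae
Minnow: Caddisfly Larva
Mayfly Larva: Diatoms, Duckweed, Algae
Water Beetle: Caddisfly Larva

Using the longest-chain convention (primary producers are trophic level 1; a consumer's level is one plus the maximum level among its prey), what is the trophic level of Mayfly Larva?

Trophic level 2

Diatoms is a producer → level 1.
Mayfly Larva eats Diatoms (level 1); other prey at levels: Duckweed 1, Algae 1 → level 2.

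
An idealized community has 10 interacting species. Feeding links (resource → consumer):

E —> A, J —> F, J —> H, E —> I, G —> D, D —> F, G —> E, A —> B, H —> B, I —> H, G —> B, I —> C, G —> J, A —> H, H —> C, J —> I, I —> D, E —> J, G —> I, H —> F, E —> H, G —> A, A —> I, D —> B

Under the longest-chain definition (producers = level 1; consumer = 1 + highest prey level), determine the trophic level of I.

Trophic level 4

G is a producer → level 1.
E eats G → level 2.
J eats E (level 2); other prey at levels: G 1 → level 3.
I eats J (level 3); other prey at levels: G 1, E 2, A 3 → level 4.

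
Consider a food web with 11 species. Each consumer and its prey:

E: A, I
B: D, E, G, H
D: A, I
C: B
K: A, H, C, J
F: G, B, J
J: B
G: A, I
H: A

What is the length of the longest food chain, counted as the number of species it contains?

5 species

One longest chain: A → D → B → J → F.
It has 5 species and 4 links.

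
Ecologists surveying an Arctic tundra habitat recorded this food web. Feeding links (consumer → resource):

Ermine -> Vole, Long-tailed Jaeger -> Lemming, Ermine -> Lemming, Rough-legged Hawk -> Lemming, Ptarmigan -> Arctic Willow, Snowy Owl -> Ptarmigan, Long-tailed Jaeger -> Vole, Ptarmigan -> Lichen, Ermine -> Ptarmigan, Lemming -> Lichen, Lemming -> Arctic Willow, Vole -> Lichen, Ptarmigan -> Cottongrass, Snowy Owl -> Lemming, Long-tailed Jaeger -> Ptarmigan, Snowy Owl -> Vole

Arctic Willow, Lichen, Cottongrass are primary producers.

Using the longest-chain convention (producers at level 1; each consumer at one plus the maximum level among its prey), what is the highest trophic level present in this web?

3

Producers (level 1): Arctic Willow, Lichen, Cottongrass.
Arctic Willow → Lemming → Rough-legged Hawk gives Rough-legged Hawk level 3.
No species has a prey at level 3, so no species reaches level 4.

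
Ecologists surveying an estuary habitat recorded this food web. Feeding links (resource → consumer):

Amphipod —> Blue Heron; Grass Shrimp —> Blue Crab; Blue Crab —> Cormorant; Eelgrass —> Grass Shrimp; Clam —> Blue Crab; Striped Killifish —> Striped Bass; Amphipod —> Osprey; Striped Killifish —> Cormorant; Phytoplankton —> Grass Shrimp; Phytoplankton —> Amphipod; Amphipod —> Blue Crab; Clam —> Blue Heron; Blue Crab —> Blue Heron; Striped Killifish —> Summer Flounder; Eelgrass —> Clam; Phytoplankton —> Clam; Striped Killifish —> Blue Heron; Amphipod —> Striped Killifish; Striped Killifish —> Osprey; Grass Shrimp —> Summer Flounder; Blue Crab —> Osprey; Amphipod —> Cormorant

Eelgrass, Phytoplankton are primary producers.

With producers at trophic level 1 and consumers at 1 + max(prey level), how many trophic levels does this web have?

4

Producers (level 1): Eelgrass, Phytoplankton.
Phytoplankton → Amphipod → Blue Crab → Cormorant gives Cormorant level 4.
No species has a prey at level 4, so no species reaches level 5.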